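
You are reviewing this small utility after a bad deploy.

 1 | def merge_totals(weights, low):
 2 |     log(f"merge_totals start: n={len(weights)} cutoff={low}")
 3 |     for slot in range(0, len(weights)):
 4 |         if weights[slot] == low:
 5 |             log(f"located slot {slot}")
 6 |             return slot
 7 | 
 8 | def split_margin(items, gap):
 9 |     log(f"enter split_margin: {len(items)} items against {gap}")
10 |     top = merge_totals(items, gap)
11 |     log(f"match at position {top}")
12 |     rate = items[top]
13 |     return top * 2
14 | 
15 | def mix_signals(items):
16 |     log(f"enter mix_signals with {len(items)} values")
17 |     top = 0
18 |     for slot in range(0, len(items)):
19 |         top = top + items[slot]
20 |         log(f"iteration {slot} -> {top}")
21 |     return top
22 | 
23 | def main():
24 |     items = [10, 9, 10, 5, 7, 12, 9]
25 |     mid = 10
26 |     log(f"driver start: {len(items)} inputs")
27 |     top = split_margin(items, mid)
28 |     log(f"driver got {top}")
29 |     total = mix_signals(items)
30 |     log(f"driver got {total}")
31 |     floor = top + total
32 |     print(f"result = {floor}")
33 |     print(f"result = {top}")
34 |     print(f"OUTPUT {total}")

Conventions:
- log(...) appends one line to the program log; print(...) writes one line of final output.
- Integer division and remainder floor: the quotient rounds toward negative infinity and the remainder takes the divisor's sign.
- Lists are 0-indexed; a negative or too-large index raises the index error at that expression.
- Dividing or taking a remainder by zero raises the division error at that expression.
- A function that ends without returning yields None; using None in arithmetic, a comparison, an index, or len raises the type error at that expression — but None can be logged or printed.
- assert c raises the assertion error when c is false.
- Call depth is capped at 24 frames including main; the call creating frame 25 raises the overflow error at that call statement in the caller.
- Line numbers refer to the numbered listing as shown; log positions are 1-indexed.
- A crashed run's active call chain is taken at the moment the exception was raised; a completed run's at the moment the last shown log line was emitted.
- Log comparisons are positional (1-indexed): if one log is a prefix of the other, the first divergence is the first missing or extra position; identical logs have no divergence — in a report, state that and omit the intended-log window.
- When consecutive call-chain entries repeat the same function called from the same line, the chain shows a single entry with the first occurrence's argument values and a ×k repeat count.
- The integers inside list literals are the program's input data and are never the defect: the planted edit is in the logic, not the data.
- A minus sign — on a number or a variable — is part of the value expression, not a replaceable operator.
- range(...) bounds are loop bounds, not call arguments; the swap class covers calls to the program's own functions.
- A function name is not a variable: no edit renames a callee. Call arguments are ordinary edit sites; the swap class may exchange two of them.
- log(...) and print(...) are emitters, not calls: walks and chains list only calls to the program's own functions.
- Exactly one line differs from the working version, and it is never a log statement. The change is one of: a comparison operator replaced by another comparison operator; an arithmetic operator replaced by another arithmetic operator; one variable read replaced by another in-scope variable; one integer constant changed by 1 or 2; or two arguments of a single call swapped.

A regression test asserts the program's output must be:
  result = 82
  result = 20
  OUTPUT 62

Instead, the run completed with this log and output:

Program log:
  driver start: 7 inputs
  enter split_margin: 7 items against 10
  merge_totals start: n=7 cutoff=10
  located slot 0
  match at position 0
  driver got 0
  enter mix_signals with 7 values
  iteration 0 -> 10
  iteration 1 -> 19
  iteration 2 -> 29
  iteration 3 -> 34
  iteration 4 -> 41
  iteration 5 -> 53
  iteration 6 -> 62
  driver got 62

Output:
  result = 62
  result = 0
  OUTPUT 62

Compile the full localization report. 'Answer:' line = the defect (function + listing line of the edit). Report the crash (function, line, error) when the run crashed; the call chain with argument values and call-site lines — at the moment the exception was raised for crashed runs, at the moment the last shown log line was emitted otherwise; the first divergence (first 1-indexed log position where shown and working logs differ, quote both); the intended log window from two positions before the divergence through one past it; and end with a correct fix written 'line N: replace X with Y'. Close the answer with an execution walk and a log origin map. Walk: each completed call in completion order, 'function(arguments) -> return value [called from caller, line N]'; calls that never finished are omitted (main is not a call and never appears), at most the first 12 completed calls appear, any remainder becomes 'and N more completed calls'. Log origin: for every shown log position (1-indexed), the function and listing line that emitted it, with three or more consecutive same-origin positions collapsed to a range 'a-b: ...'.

Answer: the defect is in split_margin at line 13.
Key observation: The earliest visible damage is log position 6 — 'driver got 0' rather than the intended 'driver got 20'.
Call chain: main.
First divergence: position 6; shown 'driver got 0' vs intended 'driver got 20'.
Intended log window:
  4: located slot 0
  5: match at position 0
  6: driver got 20
  7: enter mix_signals with 7 values
Execution walk:
  merge_totals([10, 9, 10, 5, 7, 12, 9], 10) -> 0  [called from split_margin, line 10]
  split_margin([10, 9, 10, 5, 7, 12, 9], 10) -> 0  [called from main, line 27]
  mix_signals([10, 9, 10, 5, 7, 12, 9]) -> 62  [called from main, line 29]
Log line origins:
  1: from main, line 26
  2: from split_margin, line 9
  3: from merge_totals, line 2
  4: from merge_totals, line 5
  5: from split_margin, line 11
  6: from main, line 28
  7: from mix_signals, line 16
  8-14: from mix_signals, line 20
  15: from main, line 30
A correct fix: line 13: replace `top` with `rate`.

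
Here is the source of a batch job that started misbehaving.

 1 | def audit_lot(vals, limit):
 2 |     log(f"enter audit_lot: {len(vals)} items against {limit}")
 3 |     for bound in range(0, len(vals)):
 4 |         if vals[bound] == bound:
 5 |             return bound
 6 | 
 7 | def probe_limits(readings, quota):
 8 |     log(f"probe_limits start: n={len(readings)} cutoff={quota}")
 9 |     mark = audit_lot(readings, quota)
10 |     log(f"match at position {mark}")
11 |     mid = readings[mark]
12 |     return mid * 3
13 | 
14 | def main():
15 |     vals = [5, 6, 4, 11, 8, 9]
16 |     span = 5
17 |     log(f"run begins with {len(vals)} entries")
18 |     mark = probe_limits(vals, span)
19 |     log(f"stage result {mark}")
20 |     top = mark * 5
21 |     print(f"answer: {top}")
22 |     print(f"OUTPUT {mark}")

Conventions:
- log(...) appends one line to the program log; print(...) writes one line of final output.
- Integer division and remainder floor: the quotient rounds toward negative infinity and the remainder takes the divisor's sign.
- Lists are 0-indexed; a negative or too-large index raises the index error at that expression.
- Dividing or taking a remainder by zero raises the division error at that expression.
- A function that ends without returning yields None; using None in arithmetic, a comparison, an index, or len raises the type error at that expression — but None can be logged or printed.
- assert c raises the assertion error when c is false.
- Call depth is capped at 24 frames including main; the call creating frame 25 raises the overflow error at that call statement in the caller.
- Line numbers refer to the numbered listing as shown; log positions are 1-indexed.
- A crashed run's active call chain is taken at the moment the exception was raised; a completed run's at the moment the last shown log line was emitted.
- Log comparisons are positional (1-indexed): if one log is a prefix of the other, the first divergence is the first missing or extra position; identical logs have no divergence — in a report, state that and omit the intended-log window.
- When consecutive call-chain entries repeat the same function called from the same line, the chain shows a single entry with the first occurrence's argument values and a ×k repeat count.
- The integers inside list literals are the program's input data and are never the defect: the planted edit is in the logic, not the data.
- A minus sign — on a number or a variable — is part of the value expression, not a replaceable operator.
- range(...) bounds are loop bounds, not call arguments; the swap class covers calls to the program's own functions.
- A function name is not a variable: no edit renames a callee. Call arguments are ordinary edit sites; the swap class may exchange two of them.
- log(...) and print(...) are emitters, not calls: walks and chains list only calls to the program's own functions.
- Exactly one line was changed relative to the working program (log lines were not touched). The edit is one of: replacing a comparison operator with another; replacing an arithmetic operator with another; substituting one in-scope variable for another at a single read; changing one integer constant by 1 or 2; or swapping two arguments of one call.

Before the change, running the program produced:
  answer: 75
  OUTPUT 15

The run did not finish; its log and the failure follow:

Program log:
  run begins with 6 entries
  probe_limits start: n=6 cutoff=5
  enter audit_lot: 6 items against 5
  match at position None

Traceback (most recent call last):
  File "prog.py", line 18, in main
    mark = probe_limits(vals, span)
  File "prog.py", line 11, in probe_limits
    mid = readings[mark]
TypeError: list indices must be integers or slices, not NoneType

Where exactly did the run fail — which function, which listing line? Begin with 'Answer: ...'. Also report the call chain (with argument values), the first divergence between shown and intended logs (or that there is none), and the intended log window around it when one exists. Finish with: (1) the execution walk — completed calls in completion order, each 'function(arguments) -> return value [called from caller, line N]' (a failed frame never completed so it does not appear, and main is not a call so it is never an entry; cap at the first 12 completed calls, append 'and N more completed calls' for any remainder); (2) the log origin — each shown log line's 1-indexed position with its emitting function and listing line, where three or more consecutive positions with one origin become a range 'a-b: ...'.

Answer: the error was raised in probe_limits, line 11.
Core observation: Log line 4 is where behavior first shows: 'match at position None' appears instead of 'match at position 0'.
Call chain: main -> probe_limits([5, 6, 4, 11, 8, 9], 5) (called at line 18).
First divergence: position 4 — shown 'match at position None', intended 'match at position 0'.
Intended log window:
  2: probe_limits start: n=6 cutoff=5
  3: enter audit_lot: 6 items against 5
  4: match at position 0
  5: stage result 15
Execution walk:
  audit_lot([5, 6, 4, 11, 8, 9], 5) -> None  [called from probe_limits, line 9]
Log origin:
  1 — main, line 17
  2 — probe_limits, line 8
  3 — audit_lot, line 2
  4 — probe_limits, line 10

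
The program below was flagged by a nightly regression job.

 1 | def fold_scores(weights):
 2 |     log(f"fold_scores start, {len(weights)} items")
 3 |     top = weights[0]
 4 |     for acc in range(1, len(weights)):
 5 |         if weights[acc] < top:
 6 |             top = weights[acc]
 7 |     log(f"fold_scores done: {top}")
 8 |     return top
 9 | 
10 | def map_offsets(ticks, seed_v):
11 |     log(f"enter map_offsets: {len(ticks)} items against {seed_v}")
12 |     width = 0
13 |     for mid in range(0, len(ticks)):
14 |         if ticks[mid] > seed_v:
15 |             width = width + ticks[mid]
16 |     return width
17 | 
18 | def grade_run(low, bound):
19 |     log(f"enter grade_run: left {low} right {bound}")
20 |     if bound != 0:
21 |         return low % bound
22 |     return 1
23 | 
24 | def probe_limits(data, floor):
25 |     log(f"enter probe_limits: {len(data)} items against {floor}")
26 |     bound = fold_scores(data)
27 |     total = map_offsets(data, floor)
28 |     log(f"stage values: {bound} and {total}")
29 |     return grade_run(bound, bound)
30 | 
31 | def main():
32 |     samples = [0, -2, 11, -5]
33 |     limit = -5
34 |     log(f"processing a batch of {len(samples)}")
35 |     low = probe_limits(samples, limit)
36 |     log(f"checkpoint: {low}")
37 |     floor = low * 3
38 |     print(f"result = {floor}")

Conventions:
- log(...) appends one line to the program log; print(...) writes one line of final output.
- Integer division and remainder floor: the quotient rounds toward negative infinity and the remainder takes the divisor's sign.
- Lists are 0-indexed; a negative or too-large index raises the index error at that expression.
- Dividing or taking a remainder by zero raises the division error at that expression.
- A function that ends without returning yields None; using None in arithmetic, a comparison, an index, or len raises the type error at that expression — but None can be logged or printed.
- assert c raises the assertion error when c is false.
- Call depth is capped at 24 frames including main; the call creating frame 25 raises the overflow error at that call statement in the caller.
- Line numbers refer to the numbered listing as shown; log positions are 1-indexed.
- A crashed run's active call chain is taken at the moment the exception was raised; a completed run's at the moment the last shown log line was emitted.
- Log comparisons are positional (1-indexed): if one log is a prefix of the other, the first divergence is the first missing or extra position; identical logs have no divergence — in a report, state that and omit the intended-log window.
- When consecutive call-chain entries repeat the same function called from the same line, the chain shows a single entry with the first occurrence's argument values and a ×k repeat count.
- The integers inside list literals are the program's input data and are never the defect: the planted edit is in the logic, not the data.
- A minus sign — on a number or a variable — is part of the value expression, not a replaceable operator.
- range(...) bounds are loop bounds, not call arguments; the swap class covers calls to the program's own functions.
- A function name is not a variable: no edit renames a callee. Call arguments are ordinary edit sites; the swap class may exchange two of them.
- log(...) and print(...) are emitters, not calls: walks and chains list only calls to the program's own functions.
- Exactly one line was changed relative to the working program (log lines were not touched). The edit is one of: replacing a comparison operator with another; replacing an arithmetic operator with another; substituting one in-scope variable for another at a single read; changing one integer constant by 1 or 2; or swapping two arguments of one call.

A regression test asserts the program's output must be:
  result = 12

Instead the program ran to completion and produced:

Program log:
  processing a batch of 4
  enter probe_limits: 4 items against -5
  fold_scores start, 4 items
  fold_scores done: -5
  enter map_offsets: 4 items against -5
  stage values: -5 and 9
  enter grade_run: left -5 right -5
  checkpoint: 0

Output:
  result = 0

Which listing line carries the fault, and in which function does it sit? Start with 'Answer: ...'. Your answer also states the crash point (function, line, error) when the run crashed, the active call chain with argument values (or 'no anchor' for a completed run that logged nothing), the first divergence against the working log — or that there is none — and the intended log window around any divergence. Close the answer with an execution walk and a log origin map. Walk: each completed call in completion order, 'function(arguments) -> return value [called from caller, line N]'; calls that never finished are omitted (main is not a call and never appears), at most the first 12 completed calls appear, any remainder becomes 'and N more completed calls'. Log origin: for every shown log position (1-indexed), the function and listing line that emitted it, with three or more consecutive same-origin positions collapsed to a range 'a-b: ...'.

Answer: the defect is in probe_limits at line 29.
Core observation: The log first diverges at position 7: the faulty run prints 'enter grade_run: left -5 right -5' where the working version prints 'enter grade_run: left -5 right 9'.
Call chain: main.
First divergence: at position 7 the run shows 'enter grade_run: left -5 right -5' where the working version logs 'enter grade_run: left -5 right 9'.
Intended log window:
  5: enter map_offsets: 4 items against -5
  6: stage values: -5 and 9
  7: enter grade_run: left -5 right 9
  8: checkpoint: 4
Execution walk:
  fold_scores([0, -2, 11, -5]) -> -5  [called from probe_limits, line 26]
  map_offsets([0, -2, 11, -5], -5) -> 9  [called from probe_limits, line 27]
  grade_run(-5, -5) -> 0  [called from probe_limits, line 29]
  probe_limits([0, -2, 11, -5], -5) -> 0  [called from main, line 35]
Log origin:
  1: from main, line 34
  2: from probe_limits, line 25
  3: from fold_scores, line 2
  4: from fold_scores, line 7
  5: from map_offsets, line 11
  6: from probe_limits, line 28
  7: from grade_run, line 19
  8: from main, line 36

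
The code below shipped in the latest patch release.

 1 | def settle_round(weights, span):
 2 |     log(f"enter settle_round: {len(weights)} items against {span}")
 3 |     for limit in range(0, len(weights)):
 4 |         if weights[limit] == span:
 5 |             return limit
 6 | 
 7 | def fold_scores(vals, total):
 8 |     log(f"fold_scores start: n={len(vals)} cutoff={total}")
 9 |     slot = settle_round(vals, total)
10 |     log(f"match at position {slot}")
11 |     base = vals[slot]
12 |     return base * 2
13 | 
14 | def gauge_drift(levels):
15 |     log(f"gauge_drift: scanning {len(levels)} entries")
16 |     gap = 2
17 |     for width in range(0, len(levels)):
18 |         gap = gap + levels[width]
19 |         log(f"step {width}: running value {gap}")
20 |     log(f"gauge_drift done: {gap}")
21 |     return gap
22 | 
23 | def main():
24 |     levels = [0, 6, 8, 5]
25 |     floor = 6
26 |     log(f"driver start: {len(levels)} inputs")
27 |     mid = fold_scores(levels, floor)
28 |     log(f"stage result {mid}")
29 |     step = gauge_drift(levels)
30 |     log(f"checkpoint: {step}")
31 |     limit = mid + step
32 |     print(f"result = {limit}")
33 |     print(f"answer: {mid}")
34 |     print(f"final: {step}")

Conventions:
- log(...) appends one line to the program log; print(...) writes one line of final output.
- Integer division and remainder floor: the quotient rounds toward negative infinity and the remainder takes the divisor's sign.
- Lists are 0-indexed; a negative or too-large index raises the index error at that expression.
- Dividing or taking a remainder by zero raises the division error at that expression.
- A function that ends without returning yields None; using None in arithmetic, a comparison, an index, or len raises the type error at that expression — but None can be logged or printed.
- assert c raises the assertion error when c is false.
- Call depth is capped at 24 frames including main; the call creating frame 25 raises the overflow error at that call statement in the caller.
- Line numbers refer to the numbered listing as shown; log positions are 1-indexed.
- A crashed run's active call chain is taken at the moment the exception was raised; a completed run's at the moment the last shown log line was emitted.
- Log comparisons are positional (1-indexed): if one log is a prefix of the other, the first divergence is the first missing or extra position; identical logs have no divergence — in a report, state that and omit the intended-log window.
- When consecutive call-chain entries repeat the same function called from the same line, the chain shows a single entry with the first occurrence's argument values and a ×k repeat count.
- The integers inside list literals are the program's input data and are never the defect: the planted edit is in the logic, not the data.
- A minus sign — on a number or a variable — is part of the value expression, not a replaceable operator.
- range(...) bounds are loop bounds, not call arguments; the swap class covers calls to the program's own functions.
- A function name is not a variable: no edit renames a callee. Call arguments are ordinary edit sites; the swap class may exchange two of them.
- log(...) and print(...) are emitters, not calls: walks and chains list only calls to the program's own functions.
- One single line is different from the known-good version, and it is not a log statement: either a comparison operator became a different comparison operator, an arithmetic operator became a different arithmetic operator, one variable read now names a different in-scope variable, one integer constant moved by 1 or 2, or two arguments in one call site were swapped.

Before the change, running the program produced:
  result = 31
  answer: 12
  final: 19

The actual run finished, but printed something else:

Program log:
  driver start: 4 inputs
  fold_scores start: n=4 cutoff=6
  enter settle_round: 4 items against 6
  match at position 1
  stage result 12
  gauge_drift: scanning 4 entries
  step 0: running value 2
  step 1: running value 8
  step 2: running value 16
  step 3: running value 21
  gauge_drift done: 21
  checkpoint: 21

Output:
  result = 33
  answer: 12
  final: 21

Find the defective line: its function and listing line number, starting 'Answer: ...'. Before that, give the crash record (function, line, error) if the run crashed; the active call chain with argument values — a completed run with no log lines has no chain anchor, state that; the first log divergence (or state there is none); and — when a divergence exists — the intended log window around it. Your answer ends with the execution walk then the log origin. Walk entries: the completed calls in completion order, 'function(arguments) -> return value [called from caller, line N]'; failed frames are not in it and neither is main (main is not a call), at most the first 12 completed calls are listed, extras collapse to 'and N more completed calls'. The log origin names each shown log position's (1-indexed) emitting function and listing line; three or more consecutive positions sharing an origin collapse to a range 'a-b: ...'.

Answer: the defect is in gauge_drift at line 16.
Key observation: Log line 7 is where behavior first shows: 'step 0: running value 2' appears instead of 'step 0: running value 0'.
Call chain: main.
First divergence: position 7 — the shown line 'step 0: running value 2' should read 'step 0: running value 0'.
Intended log window:
  5: stage result 12
  6: gauge_drift: scanning 4 entries
  7: step 0: running value 0
  8: step 1: running value 6
Execution walk:
  settle_round([0, 6, 8, 5], 6) -> 1  [called from fold_scores, line 9]
  fold_scores([0, 6, 8, 5], 6) -> 12  [called from main, line 27]
  gauge_drift([0, 6, 8, 5]) -> 21  [called from main, line 29]
Log origins:
  1: logged in main at line 26
  2: logged in fold_scores at line 8
  3: logged in settle_round at line 2
  4: logged in fold_scores at line 10
  5: logged in main at line 28
  6: logged in gauge_drift at line 15
  7-10: logged in gauge_drift at line 19
  11: logged in gauge_drift at line 20
  12: logged in main at line 30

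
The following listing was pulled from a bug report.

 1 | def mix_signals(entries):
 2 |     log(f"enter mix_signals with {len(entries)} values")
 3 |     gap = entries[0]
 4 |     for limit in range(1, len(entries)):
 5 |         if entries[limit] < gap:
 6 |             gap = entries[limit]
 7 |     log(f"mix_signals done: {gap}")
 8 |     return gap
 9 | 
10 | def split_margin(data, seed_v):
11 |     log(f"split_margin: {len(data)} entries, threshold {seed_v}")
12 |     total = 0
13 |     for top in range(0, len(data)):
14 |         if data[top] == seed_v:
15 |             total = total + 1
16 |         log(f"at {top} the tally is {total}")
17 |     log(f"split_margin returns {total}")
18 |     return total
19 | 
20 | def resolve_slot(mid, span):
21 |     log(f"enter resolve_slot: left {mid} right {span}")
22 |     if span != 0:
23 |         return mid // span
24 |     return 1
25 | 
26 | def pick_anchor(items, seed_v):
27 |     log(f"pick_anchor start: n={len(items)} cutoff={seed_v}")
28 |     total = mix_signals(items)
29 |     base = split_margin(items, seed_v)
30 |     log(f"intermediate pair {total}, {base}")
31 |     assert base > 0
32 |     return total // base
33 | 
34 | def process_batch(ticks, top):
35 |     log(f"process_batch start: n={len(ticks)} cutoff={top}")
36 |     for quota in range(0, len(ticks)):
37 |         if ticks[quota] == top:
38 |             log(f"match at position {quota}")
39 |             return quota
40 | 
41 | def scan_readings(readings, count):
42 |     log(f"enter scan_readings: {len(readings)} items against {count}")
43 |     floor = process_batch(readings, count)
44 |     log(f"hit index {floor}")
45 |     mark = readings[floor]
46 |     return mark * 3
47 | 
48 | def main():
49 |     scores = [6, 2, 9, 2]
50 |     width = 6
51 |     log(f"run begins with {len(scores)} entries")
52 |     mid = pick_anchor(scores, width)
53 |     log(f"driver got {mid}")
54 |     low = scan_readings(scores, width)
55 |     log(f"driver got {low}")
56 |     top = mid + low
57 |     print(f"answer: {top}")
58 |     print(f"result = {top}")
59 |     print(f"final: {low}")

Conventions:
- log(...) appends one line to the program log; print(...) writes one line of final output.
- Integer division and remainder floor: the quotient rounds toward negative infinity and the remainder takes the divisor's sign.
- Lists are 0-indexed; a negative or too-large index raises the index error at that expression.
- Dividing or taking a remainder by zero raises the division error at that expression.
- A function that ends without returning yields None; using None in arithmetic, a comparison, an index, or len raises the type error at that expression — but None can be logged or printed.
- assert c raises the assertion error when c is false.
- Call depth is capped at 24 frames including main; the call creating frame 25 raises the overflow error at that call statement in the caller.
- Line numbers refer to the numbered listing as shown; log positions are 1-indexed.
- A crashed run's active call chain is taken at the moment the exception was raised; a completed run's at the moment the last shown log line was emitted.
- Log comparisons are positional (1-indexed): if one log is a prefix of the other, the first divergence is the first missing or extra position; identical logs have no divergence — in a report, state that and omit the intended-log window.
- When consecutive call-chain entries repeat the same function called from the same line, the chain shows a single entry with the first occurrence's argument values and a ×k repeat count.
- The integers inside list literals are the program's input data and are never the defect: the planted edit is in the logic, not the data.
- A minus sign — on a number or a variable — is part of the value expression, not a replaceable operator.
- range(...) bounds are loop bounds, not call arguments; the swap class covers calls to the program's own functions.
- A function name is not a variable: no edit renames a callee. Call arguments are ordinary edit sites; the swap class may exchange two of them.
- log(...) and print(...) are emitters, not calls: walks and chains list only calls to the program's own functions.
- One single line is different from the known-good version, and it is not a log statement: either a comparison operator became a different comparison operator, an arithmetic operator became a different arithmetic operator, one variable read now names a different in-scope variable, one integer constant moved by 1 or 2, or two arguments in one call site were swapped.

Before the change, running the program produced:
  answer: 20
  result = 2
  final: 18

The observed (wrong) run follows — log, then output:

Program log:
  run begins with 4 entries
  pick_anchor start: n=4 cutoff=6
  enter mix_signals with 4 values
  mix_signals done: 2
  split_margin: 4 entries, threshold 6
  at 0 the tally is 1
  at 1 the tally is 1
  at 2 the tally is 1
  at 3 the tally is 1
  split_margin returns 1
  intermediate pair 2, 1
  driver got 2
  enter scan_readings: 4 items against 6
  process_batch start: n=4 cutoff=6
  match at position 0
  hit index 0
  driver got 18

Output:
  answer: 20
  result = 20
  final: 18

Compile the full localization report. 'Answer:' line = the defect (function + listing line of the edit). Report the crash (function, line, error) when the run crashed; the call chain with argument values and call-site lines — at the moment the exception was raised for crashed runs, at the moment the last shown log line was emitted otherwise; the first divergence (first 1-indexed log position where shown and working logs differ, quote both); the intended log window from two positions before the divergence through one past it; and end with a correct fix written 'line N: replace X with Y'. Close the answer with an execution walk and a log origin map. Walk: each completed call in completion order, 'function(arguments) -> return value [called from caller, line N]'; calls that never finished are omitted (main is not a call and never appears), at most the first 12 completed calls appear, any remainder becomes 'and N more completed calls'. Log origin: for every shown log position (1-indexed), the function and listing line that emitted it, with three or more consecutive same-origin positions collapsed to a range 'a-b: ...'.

Answer: the defect is in main at line 58.
Key observation: Log streams are identical — the defect surfaces only in the printed output.
Call chain: main.
First divergence: there is none — every log position agrees.
Execution walk:
  mix_signals([6, 2, 9, 2]) -> 2  [called from pick_anchor, line 28]
  split_margin([6, 2, 9, 2], 6) -> 1  [called from pick_anchor, line 29]
  pick_anchor([6, 2, 9, 2], 6) -> 2  [called from main, line 52]
  process_batch([6, 2, 9, 2], 6) -> 0  [called from scan_readings, line 43]
  scan_readings([6, 2, 9, 2], 6) -> 18  [called from main, line 54]
Log line origins:
  1: emitted by main (line 51)
  2: emitted by pick_anchor (line 27)
  3: emitted by mix_signals (line 2)
  4: emitted by mix_signals (line 7)
  5: emitted by split_margin (line 11)
  6-9: emitted by split_margin (line 16)
  10: emitted by split_margin (line 17)
  11: emitted by pick_anchor (line 30)
  12: emitted by main (line 53)
  13: emitted by scan_readings (line 42)
  14: emitted by process_batch (line 35)
  15: emitted by process_batch (line 38)
  16: emitted by scan_readings (line 44)
  17: emitted by main (line 55)
A correct fix: line 58: replace `top` with `mid`.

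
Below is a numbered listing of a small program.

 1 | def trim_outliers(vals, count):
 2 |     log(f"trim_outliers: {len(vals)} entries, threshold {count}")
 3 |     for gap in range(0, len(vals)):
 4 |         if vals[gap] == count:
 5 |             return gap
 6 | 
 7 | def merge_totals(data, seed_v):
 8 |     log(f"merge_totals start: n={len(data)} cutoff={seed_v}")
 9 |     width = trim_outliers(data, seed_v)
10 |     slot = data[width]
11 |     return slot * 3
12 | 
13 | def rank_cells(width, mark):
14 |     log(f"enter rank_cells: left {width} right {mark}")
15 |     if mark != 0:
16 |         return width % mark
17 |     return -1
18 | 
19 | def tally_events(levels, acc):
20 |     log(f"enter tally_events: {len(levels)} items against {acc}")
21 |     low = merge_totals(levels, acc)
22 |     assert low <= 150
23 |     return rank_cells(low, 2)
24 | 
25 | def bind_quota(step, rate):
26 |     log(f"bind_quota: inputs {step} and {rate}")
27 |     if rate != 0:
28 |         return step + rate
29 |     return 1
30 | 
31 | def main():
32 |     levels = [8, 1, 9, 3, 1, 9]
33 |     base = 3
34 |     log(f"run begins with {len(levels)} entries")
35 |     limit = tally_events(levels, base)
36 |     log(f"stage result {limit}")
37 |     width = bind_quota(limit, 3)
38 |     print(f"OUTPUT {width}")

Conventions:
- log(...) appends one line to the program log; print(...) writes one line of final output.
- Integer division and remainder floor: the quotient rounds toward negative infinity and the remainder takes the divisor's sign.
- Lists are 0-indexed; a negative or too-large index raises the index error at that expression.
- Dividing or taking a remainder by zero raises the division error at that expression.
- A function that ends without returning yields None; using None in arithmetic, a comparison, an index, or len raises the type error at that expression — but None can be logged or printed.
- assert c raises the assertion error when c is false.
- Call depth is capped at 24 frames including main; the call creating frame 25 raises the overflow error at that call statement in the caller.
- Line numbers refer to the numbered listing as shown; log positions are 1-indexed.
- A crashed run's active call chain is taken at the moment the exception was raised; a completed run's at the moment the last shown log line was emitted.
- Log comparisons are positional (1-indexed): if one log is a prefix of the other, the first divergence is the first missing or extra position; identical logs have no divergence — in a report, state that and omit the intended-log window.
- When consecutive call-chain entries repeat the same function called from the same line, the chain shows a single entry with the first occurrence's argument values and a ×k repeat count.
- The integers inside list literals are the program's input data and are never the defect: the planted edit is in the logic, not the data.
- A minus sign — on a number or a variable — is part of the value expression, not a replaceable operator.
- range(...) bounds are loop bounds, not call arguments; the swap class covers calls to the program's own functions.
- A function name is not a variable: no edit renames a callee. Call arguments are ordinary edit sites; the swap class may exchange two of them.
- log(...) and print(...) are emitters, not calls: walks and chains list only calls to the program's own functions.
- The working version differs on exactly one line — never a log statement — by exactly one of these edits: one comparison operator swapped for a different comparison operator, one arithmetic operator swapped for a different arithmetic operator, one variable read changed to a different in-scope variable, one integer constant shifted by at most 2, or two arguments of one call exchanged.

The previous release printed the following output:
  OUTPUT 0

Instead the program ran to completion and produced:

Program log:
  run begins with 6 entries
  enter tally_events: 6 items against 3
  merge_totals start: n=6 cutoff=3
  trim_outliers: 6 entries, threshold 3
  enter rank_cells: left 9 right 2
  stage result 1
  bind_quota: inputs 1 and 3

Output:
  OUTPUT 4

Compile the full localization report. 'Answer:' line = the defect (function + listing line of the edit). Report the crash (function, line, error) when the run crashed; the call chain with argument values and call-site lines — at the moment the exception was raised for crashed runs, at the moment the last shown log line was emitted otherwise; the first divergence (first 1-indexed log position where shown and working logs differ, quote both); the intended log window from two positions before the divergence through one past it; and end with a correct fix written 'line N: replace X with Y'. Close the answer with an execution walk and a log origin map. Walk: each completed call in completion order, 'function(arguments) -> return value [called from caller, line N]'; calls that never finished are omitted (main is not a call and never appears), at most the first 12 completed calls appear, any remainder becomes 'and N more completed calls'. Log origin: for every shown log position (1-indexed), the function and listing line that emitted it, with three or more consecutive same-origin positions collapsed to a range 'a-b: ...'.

Answer: the defect is in bind_quota at line 28.
Core observation: No log line changed; the fault shows up purely in the output.
Call chain: main -> bind_quota(1, 3) (called at line 37).
First divergence: none — the logs agree in full.
Execution walk:
  trim_outliers([8, 1, 9, 3, 1, 9], 3) -> 3  [called from merge_totals, line 9]
  merge_totals([8, 1, 9, 3, 1, 9], 3) -> 9  [called from tally_events, line 21]
  rank_cells(9, 2) -> 1  [called from tally_events, line 23]
  tally_events([8, 1, 9, 3, 1, 9], 3) -> 1  [called from main, line 35]
  bind_quota(1, 3) -> 4  [called from main, line 37]
Log origins:
  1 — main, line 34
  2 — tally_events, line 20
  3 — merge_totals, line 8
  4 — trim_outliers, line 2
  5 — rank_cells, line 14
  6 — main, line 36
  7 — bind_quota, line 26
A correct fix: line 28: replace `+` with `//`.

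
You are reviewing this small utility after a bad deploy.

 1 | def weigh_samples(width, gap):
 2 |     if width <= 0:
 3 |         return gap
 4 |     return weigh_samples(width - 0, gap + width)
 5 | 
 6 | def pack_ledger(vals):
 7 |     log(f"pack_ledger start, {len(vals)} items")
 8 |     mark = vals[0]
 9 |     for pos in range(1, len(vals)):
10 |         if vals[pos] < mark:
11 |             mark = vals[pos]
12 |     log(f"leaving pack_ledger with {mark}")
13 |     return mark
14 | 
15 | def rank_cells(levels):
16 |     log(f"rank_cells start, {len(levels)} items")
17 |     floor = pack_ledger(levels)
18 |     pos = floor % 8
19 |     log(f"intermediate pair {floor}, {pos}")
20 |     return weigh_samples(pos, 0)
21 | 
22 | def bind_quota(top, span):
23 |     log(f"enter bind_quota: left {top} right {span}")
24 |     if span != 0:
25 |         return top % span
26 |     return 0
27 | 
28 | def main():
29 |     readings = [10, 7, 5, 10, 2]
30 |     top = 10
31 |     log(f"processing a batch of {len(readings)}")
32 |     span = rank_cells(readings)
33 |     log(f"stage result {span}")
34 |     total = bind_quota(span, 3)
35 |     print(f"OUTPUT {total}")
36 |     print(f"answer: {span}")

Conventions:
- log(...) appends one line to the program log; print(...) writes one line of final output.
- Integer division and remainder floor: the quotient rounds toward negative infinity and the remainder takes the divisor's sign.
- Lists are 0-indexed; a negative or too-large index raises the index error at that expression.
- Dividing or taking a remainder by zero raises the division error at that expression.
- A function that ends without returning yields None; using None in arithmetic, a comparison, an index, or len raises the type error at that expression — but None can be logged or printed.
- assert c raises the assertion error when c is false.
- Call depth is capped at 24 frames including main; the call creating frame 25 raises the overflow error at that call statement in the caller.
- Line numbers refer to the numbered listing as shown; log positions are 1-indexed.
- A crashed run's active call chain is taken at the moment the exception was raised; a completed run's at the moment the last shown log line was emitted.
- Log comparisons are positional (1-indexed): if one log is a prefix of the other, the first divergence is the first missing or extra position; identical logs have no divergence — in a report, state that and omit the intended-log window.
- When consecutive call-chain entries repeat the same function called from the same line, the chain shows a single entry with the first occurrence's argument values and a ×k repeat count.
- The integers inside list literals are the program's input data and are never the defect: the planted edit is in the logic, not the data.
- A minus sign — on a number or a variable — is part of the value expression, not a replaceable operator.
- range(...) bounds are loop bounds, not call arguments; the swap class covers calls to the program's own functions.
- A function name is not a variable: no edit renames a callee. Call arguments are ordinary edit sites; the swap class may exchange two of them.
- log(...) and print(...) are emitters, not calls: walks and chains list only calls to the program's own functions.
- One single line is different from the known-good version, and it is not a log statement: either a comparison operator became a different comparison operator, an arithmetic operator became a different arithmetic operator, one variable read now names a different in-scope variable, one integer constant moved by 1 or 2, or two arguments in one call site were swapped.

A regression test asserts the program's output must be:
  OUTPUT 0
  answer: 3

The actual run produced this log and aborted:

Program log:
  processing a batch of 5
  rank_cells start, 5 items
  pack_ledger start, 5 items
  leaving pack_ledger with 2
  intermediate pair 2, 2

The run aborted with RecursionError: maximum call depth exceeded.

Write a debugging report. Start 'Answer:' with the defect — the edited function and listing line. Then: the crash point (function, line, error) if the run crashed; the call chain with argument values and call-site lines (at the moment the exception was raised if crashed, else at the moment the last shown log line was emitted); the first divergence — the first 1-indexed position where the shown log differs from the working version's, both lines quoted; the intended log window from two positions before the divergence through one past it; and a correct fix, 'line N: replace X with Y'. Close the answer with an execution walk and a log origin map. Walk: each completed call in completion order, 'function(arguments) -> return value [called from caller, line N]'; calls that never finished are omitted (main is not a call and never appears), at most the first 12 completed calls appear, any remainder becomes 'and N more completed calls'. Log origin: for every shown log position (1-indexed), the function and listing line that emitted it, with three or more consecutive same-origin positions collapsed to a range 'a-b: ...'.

Answer: the defect is in weigh_samples at line 4.
Key observation: The shown log is a 5-line prefix of the intended one, whose next entry is 'stage result 3'.
Crash: weigh_samples, line 4, RecursionError.
Call chain: main -> rank_cells([10, 7, 5, 10, 2]) (called at line 32) -> weigh_samples(2, 0) (called at line 20) -> weigh_samples(2, 2) (called at line 4) ×21.
First divergence: position 6 — after 5 matching lines the faulty run goes silent; intended next line 'stage result 3'.
Intended log window:
  4: leaving pack_ledger with 2
  5: intermediate pair 2, 2
  6: stage result 3
  7: enter bind_quota: left 3 right 3
Execution walk:
  pack_ledger([10, 7, 5, 10, 2]) -> 2  [called from rank_cells, line 17]
Log line origins:
  1 — main, line 31
  2 — rank_cells, line 16
  3 — pack_ledger, line 7
  4 — pack_ledger, line 12
  5 — rank_cells, line 19
A correct fix: line 4: replace `0` with `1`.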